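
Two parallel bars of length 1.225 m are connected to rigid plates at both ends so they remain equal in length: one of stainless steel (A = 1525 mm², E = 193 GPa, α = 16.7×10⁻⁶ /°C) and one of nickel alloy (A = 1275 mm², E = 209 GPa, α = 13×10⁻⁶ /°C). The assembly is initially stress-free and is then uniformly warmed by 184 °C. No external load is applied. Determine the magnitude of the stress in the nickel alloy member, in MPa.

The stainless steel has the larger α, so on heating it would change length more than the nickel alloy if both were free. The rigid plates force a common final length, so the stainless steel is put into compression and the nickel alloy into tension, with equal and opposite forces P (no external load).
Setting the final lengths equal and cancelling L: (α₁ − α₂)ΔT = P/(A₁E₁) + P/(A₂E₂).
|α₁ − α₂|·ΔT = 3.7×10⁻⁶ × 184 = 0.0006808.
1/(A₁E₁) + 1/(A₂E₂) = 1/(1525×193×10³) + 1/(1275×209×10³) = 7.15×10⁻⁹ N⁻¹.
P = 0.0006808 / 7.15×10⁻⁹ = 95210 N = 95.21 kN.
σ_{nickel alloy} = P/A₂ = 95210/1275 = 74.68 MPa, tensile.

σ ≈ 74.7 MPa (tensile)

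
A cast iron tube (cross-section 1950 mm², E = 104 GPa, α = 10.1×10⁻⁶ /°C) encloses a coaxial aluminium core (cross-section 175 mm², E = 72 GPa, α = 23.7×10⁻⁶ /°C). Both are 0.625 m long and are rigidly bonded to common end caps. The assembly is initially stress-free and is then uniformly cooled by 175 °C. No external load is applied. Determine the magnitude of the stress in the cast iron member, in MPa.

σ ≈ 14.5 MPa (compressive)

Both members must finish at the same length. With the larger α, the aluminium tends to over-contract; the plates restrain it, putting the aluminium in tension and the cast iron in compression. With no external load the two internal forces are equal and opposite, magnitude P.
Equating the net (thermal + elastic) strains gives |α₁ − α₂|·ΔT = P·[1/(A₁E₁) + 1/(A₂E₂)].
|α₁ − α₂|·ΔT = 13.6×10⁻⁶ × 175 = 0.00238.
1/(A₁E₁) + 1/(A₂E₂) = 1/(1950×104×10³) + 1/(175×72×10³) = 8.43×10⁻⁸ N⁻¹.
So P = 0.00238 / 8.43×10⁻⁸ = 28.23 kN.
σ_{cast iron} = P/A₁ = 28230/1950 = 14.48 MPa, compressive.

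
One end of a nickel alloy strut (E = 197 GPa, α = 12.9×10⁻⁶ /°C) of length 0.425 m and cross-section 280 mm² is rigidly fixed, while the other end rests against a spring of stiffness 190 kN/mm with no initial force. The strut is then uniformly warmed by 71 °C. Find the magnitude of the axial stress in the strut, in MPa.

σ ≈ 107 MPa (compressive)

If the spring were absent the strut would lengthen by αΔT L = 12.9×10⁻⁶ × 71 × 425 = 0.3893 mm.
Let P be the compressive force at the spring. The strut shortens elastically by PL/(AE) and the spring compresses by P/k; together these equal δ_free.
So P = δ_free / [L/(AE) + 1/k] = 0.3893 / [ 425/(280×197×10³) + 1/(190×10³) ].
P = 0.3893 / 1.297×10⁻⁵ = 30020 N.
σ = P/A = 30020/280 = 107.2 MPa.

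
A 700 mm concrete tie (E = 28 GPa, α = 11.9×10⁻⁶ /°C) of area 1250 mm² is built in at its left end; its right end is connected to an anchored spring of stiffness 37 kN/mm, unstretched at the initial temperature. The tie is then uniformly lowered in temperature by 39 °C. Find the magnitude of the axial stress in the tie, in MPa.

The unrestrained thermal change is αΔT L = 11.9×10⁻⁶ × 39 × 700 = 0.3249 mm.
With a force P in the spring, the elastic change of the tie is PL/(AE) and that of the spring is P/k; compatibility requires their sum to equal δ_free.
So P = δ_free / [L/(AE) + 1/k] = 0.3249 / [ 700/(1250×28×10³) + 1/(37×10³) ].
P = 0.3249 / 4.703×10⁻⁵ = 6908 N.
σ = P/A = 6908/1250 = 5.527 MPa.

σ ≈ 5.53 MPa (tensile)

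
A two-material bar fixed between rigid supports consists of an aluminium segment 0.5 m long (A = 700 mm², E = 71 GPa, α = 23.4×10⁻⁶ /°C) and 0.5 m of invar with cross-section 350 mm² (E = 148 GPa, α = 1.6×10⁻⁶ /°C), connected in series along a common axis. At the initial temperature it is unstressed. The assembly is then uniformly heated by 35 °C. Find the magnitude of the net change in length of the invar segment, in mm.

|ΔL| ≈ 0.186 mm

With the walls removed the bar would change length by δ_free = Σ αᵢΔT Lᵢ = 23.4×10⁻⁶×35×500 + 1.6×10⁻⁶×35×500 = 0.4375 mm.
The rigid supports impose zero overall length change; the single axial force P common to all segments must satisfy P Σ Lᵢ/(AᵢEᵢ) = δ_free.
The series flexibility is Σ Lᵢ/(AᵢEᵢ) = 500/(700×71×10³) + 500/(350×148×10³) = 1.971×10⁻⁵ mm/N.
So P = 0.4375 / 1.971×10⁻⁵ = 22.19 kN, compressive.
For the invar segment, free thermal change = 1.6×10⁻⁶×35×500 = 0.028 mm and elastic change from P = 22190×500/(350×148×10³) = 0.2142 mm; these oppose, so the net change is 0.186 mm (segment shortens).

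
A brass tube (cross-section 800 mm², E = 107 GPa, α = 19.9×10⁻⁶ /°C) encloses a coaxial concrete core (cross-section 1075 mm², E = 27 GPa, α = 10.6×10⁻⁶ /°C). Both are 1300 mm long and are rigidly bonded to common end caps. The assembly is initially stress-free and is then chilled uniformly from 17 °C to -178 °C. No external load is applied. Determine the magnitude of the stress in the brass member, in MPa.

The brass has the larger α, so on cooling it would change length more than the concrete if both were free. The rigid plates force a common final length, so the brass is put into tension and the concrete into compression, with equal and opposite forces P (no external load).
Compatibility of the two members (thermal + elastic change equal): (α₁ − α₂)ΔT = P·[1/(A₁E₁) + 1/(A₂E₂)].
|α₁ − α₂|·ΔT = 9.3×10⁻⁶ × 195 = 0.001813.
1/(A₁E₁) + 1/(A₂E₂) = 1/(800×107×10³) + 1/(1075×27×10³) = 4.614×10⁻⁸ N⁻¹.
So P = 0.001813 / 4.614×10⁻⁸ = 39.31 kN.
σ_{brass} = P/A₁ = 39310/800 = 49.14 MPa, tensile.

σ ≈ 49.1 MPa (tensile)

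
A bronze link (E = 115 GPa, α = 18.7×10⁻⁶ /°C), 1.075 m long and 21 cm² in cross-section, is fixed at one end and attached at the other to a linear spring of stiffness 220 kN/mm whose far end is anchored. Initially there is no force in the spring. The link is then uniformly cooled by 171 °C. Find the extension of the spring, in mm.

δ ≈ 1.74 mm

Free thermal contraction: δ_free = αΔT L = 18.7×10⁻⁶ × 171 × 1075 = 3.438 mm.
With a force P in the spring, the elastic change of the link is PL/(AE) and that of the spring is P/k; compatibility requires their sum to equal δ_free.
P [ L/(AE) + 1/k ] = δ_free → P [ 1075/(2100×115×10³) + 1/(220×10³) ] = 3.438.
P = 3.438 / 8.997×10⁻⁶ = 382100 N.
Spring extension = P/k = 382100/(220×10³) = 1.737 mm.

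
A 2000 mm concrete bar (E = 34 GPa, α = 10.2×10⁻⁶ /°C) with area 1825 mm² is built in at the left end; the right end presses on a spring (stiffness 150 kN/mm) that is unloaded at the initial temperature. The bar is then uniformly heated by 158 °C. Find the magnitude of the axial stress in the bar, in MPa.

σ ≈ 45.4 MPa (compressive)

If the spring were absent the bar would lengthen by αΔT L = 10.2×10⁻⁶ × 158 × 2000 = 3.223 mm.
Let P be the compressive force at the spring. The bar shortens elastically by PL/(AE) and the spring compresses by P/k; together these equal δ_free.
P [ L/(AE) + 1/k ] = δ_free → P [ 2000/(1825×34×10³) + 1/(150×10³) ] = 3.223.
P = 3.223 / 3.89×10⁻⁵ = 82860 N.
σ = P/A = 82860/1825 = 45.4 MPa.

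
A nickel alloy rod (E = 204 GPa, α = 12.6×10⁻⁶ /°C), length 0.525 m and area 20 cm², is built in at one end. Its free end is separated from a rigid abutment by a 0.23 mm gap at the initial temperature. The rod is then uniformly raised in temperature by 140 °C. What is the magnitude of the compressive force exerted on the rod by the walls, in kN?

P ≈ 541 kN

Unrestrained expansion: δ_free = αΔT L = 12.6×10⁻⁶ × 140 × 525 = 0.9261 mm.
After closing the 0.23 mm clearance, 0.9261 − 0.23 = 0.6961 mm of expansion remains to be suppressed by the wall.
That suppressed elongation corresponds to σ = E·Δ/L = 204×10³ × 0.6961/525 = 270.5 MPa.
Force on the wall = σA = 270.5 × 2000 mm² = 541 kN.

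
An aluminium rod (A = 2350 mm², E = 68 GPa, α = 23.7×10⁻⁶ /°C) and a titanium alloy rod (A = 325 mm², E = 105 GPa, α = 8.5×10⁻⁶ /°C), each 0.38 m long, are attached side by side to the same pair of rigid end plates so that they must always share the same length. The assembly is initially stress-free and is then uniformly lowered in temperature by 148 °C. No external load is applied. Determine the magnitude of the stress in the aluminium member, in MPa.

Both members must finish at the same length. With the larger α, the aluminium tends to over-contract; the plates restrain it, putting the aluminium in tension and the titanium alloy in compression. With no external load the two internal forces are equal and opposite, magnitude P.
Setting the final lengths equal and cancelling L: (α₁ − α₂)ΔT = P/(A₁E₁) + P/(A₂E₂).
|α₁ − α₂|·ΔT = 15.2×10⁻⁶ × 148 = 0.00225.
1/(A₁E₁) + 1/(A₂E₂) = 1/(2350×68×10³) + 1/(325×105×10³) = 3.556×10⁻⁸ N⁻¹.
So P = 0.00225 / 3.556×10⁻⁸ = 63.26 kN.
σ_{aluminium} = P/A₁ = 63260/2350 = 26.92 MPa, tensile.

σ ≈ 26.9 MPa (tensile)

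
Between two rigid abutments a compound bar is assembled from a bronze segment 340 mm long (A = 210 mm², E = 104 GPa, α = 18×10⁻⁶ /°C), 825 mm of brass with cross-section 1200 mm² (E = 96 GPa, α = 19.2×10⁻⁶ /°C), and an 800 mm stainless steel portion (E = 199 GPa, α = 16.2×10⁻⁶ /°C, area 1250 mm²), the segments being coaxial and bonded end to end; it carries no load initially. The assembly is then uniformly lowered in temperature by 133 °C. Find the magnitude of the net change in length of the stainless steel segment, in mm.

If the supports were absent, the total length change would be Σ αᵢΔT Lᵢ = 18×10⁻⁶×133×340 + 19.2×10⁻⁶×133×825 + 16.2×10⁻⁶×133×800 = 4.644 mm.
The walls prevent any net length change, so an axial force P (same in every segment) develops. Compatibility: P · Σ Lᵢ/(AᵢEᵢ) = δ_free.
The series flexibility is Σ Lᵢ/(AᵢEᵢ) = 340/(210×104×10³) + 825/(1200×96×10³) + 800/(1250×199×10³) = 2.595×10⁻⁵ mm/N.
P = 4.644 / 2.595×10⁻⁵ = 179000 N = 179 kN, tensile.
For the stainless steel segment, free thermal change = 16.2×10⁻⁶×133×800 = 1.724 mm and elastic change from P = 179000×800/(1250×199×10³) = 0.5757 mm; these oppose, so the net change is 1.15 mm (segment shortens).

|ΔL| ≈ 1.15 mm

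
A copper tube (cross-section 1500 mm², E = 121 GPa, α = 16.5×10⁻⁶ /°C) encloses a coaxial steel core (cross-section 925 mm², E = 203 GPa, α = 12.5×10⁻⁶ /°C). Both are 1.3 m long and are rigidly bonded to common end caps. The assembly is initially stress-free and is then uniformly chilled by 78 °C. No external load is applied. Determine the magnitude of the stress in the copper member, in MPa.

σ ≈ 19.2 MPa (tensile)

The copper has the larger α, so on cooling it would change length more than the steel if both were free. The rigid plates force a common final length, so the copper is put into tension and the steel into compression, with equal and opposite forces P (no external load).
Setting the final lengths equal and cancelling L: (α₁ − α₂)ΔT = P/(A₁E₁) + P/(A₂E₂).
|α₁ − α₂|·ΔT = 4×10⁻⁶ × 78 = 0.000312.
1/(A₁E₁) + 1/(A₂E₂) = 1/(1500×121×10³) + 1/(925×203×10³) = 1.084×10⁻⁸ N⁻¹.
So P = 0.000312 / 1.084×10⁻⁸ = 28.8 kN.
σ_{copper} = P/A₁ = 28800/1500 = 19.2 MPa, tensile.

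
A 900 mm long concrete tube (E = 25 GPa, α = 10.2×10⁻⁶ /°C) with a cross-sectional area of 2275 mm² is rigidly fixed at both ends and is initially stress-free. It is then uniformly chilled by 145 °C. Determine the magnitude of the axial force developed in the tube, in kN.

P ≈ 84.1 kN (tensile)

The ends cannot move, so σ = EαΔT = 25×10³ × 10.2×10⁻⁶ × 145 = 36.97 MPa.
Then P = σA = 36.97 × 2275 mm² = 84.12 kN, tensile.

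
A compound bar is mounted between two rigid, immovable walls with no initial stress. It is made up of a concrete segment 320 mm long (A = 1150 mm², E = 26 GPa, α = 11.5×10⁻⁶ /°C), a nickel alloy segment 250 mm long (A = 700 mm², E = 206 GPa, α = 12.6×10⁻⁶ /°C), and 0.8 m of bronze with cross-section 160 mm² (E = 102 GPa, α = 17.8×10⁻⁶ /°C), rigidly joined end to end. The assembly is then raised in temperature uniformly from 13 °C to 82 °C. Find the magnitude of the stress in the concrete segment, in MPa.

If the supports were absent, the total length change would be Σ αᵢΔT Lᵢ = 11.5×10⁻⁶×69×320 + 12.6×10⁻⁶×69×250 + 17.8×10⁻⁶×69×800 = 1.454 mm.
The walls prevent any net length change, so an axial force P (same in every segment) develops. Compatibility: P · Σ Lᵢ/(AᵢEᵢ) = δ_free.
The series flexibility is Σ Lᵢ/(AᵢEᵢ) = 320/(1150×26×10³) + 250/(700×206×10³) + 800/(160×102×10³) = 6.146×10⁻⁵ mm/N.
P = 1.454 / 6.146×10⁻⁵ = 23660 N = 23.66 kN, compressive.
σ_{concrete} = P / A = 23660 / 1150 = 20.57 MPa.

σ ≈ 20.6 MPa (compressive)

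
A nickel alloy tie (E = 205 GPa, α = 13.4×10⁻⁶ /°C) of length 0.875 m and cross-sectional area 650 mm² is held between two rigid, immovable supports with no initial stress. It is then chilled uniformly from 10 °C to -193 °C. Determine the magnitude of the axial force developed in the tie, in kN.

P ≈ 362 kN (tensile)

The ends cannot move, so σ = EαΔT = 205×10³ × 13.4×10⁻⁶ × 203 = 557.6 MPa.
Axial force P = σA = 557.6 × 650 = 362500 N = 362.5 kN, tensile.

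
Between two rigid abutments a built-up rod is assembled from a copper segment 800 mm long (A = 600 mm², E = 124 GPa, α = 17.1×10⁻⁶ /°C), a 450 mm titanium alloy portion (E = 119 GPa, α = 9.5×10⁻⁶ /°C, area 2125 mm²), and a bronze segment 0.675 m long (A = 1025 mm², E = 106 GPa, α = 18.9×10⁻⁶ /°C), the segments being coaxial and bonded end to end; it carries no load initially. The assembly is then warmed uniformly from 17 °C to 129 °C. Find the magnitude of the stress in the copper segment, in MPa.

If the supports were absent, the total length change would be Σ αᵢΔT Lᵢ = 17.1×10⁻⁶×112×800 + 9.5×10⁻⁶×112×450 + 18.9×10⁻⁶×112×675 = 3.44 mm.
Since the ends are fixed, an axial force P builds up, equal in every segment, with P · Σ Lᵢ/(AᵢEᵢ) = δ_free.
Σ Lᵢ/(AᵢEᵢ) = 800/(600×124×10³) + 450/(2125×119×10³) + 675/(1025×106×10³) = 1.874×10⁻⁵ mm/N.
So P = 3.44 / 1.874×10⁻⁵ = 183.5 kN, compressive.
σ_{copper} = P / A = 183500 / 600 = 305.8 MPa.

σ ≈ 306 MPa (compressive)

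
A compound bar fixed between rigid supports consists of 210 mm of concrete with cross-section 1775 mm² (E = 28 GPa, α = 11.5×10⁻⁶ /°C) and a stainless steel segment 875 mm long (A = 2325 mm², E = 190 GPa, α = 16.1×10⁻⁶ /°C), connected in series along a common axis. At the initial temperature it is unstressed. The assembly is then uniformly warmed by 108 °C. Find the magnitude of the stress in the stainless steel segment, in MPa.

σ ≈ 124 MPa (compressive)

Free thermal expansion of the whole bar: Σ αᵢΔT Lᵢ = 11.5×10⁻⁶×108×210 + 16.1×10⁻⁶×108×875 = 1.782 mm.
The walls prevent any net length change, so an axial force P (same in every segment) develops. Compatibility: P · Σ Lᵢ/(AᵢEᵢ) = δ_free.
Σ Lᵢ/(AᵢEᵢ) = 210/(1775×28×10³) + 875/(2325×190×10³) = 6.206×10⁻⁶ mm/N.
So P = 1.782 / 6.206×10⁻⁶ = 287.2 kN, compressive.
σ_{stainless steel} = P / A = 287200 / 2325 = 123.5 MPa.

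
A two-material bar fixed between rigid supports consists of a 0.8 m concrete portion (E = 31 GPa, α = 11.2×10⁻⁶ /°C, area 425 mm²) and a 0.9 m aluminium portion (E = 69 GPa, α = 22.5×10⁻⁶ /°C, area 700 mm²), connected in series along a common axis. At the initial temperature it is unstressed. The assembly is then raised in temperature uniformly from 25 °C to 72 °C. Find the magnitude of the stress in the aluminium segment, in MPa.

If the supports were absent, the total length change would be Σ αᵢΔT Lᵢ = 11.2×10⁻⁶×47×800 + 22.5×10⁻⁶×47×900 = 1.373 mm.
The walls prevent any net length change, so an axial force P (same in every segment) develops. Compatibility: P · Σ Lᵢ/(AᵢEᵢ) = δ_free.
Σ Lᵢ/(AᵢEᵢ) = 800/(425×31×10³) + 900/(700×69×10³) = 7.935×10⁻⁵ mm/N.
P = 1.373 / 7.935×10⁻⁵ = 17300 N = 17.3 kN, compressive.
σ_{aluminium} = P / A = 17300 / 700 = 24.71 MPa.

σ ≈ 24.7 MPa (compressive)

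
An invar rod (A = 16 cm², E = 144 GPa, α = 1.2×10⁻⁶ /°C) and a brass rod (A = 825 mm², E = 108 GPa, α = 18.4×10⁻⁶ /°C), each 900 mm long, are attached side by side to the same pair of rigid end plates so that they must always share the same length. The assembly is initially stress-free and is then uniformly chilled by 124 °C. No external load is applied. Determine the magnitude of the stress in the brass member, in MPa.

σ ≈ 166 MPa (tensile)

Both members must finish at the same length. With the larger α, the brass tends to over-contract; the plates restrain it, putting the brass in tension and the invar in compression. With no external load the two internal forces are equal and opposite, magnitude P.
Setting the final lengths equal and cancelling L: (α₁ − α₂)ΔT = P/(A₁E₁) + P/(A₂E₂).
|α₁ − α₂|·ΔT = 17.2×10⁻⁶ × 124 = 0.002133.
1/(A₁E₁) + 1/(A₂E₂) = 1/(1600×144×10³) + 1/(825×108×10³) = 1.556×10⁻⁸ N⁻¹.
So P = 0.002133 / 1.556×10⁻⁸ = 137 kN.
σ_{brass} = P/A₂ = 137000/825 = 166.1 MPa, tensile.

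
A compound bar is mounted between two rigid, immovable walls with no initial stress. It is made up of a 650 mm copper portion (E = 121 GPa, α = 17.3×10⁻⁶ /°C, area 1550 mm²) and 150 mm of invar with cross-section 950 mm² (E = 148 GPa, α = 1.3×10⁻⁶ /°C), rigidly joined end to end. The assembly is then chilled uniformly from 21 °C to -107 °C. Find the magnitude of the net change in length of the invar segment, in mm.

|ΔL| ≈ 0.32 mm

If the supports were absent, the total length change would be Σ αᵢΔT Lᵢ = 17.3×10⁻⁶×128×650 + 1.3×10⁻⁶×128×150 = 1.464 mm.
The walls prevent any net length change, so an axial force P (same in every segment) develops. Compatibility: P · Σ Lᵢ/(AᵢEᵢ) = δ_free.
Σ Lᵢ/(AᵢEᵢ) = 650/(1550×121×10³) + 150/(950×148×10³) = 4.533×10⁻⁶ mm/N.
P = 1.464 / 4.533×10⁻⁶ = 323100 N = 323.1 kN, tensile.
For the invar segment, free thermal change = 1.3×10⁻⁶×128×150 = 0.02496 mm and elastic change from P = 323100×150/(950×148×10³) = 0.3447 mm; these oppose, so the net change is 0.32 mm (segment lengthens).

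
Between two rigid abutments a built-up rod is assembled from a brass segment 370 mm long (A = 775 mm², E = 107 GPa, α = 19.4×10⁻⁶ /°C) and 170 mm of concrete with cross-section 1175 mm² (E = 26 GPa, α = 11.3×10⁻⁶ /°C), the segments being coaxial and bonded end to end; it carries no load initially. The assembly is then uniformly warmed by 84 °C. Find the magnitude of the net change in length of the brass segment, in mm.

If the supports were absent, the total length change would be Σ αᵢΔT Lᵢ = 19.4×10⁻⁶×84×370 + 11.3×10⁻⁶×84×170 = 0.7643 mm.
Since the ends are fixed, an axial force P builds up, equal in every segment, with P · Σ Lᵢ/(AᵢEᵢ) = δ_free.
The series flexibility is Σ Lᵢ/(AᵢEᵢ) = 370/(775×107×10³) + 170/(1175×26×10³) = 1.003×10⁻⁵ mm/N.
So P = 0.7643 / 1.003×10⁻⁵ = 76.23 kN, compressive.
For the brass segment, free thermal change = 19.4×10⁻⁶×84×370 = 0.603 mm and elastic change from P = 76230×370/(775×107×10³) = 0.3401 mm; these oppose, so the net change is 0.263 mm (segment lengthens).

|ΔL| ≈ 0.263 mm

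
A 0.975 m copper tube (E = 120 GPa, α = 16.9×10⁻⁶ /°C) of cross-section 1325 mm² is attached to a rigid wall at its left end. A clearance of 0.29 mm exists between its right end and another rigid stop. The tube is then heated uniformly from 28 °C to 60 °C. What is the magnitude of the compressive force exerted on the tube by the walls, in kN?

P ≈ 38.7 kN

Free thermal elongation = αΔT L = 16.9×10⁻⁶ × 32 × 975 = 0.5273 mm.
This exceeds the 0.29 mm gap, so the wall pushes back. The portion of expansion that must be recovered elastically is δ_free − gap = 0.5273 − 0.29 = 0.2373 mm.
Compatibility: PL/(AE) = 0.2373 mm, so σ = P/A = E × (0.2373/975) = 29.2 MPa.
Force on the wall = σA = 29.2 × 1325 mm² = 38.69 kN.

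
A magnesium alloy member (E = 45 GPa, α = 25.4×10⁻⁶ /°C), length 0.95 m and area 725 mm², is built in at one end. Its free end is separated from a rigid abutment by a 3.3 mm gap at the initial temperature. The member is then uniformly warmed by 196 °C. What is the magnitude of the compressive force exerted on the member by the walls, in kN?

P ≈ 49.1 kN

Unrestrained expansion: δ_free = αΔT L = 25.4×10⁻⁶ × 196 × 950 = 4.729 mm.
This exceeds the 3.3 mm gap, so the wall pushes back. The portion of expansion that must be recovered elastically is δ_free − gap = 4.729 − 3.3 = 1.429 mm.
Compatibility: PL/(AE) = 1.429 mm, so σ = P/A = E × (1.429/950) = 67.71 MPa.
Force on the wall = σA = 67.71 × 725 mm² = 49.09 kN.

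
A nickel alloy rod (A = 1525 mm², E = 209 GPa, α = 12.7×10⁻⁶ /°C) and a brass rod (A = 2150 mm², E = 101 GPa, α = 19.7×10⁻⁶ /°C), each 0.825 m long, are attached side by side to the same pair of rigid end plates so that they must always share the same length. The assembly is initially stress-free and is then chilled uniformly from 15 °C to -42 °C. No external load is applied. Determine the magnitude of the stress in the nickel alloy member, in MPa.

σ ≈ 33.8 MPa (compressive)

Both members must finish at the same length. With the larger α, the brass tends to over-contract; the plates restrain it, putting the brass in tension and the nickel alloy in compression. With no external load the two internal forces are equal and opposite, magnitude P.
Setting the final lengths equal and cancelling L: (α₁ − α₂)ΔT = P/(A₁E₁) + P/(A₂E₂).
|α₁ − α₂|·ΔT = 7×10⁻⁶ × 57 = 0.000399.
1/(A₁E₁) + 1/(A₂E₂) = 1/(1525×209×10³) + 1/(2150×101×10³) = 7.743×10⁻⁹ N⁻¹.
So P = 0.000399 / 7.743×10⁻⁹ = 51.53 kN.
σ_{nickel alloy} = P/A₁ = 51530/1525 = 33.79 MPa, compressive.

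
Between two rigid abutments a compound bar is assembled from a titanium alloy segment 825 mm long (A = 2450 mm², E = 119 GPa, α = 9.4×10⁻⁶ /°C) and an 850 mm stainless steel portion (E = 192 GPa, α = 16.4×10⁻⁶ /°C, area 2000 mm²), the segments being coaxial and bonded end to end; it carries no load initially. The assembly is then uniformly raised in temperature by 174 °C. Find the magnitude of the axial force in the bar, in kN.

P ≈ 749 kN (compressive)

If the supports were absent, the total length change would be Σ αᵢΔT Lᵢ = 9.4×10⁻⁶×174×825 + 16.4×10⁻⁶×174×850 = 3.775 mm.
The rigid supports impose zero overall length change; the single axial force P common to all segments must satisfy P Σ Lᵢ/(AᵢEᵢ) = δ_free.
The series flexibility is Σ Lᵢ/(AᵢEᵢ) = 825/(2450×119×10³) + 850/(2000×192×10³) = 5.043×10⁻⁶ mm/N.
So P = 3.775 / 5.043×10⁻⁶ = 748.5 kN, compressive.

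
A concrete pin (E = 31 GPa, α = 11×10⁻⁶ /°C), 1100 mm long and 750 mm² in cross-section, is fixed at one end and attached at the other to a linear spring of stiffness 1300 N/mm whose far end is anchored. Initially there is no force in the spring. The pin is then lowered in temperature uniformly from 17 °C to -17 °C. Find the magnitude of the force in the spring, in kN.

P ≈ 0.504 kN

If the spring were absent the pin would shorten by αΔT L = 11×10⁻⁶ × 34 × 1100 = 0.4114 mm.
With a force P in the spring, the elastic change of the pin is PL/(AE) and that of the spring is P/k; compatibility requires their sum to equal δ_free.
So P = δ_free / [L/(AE) + 1/k] = 0.4114 / [ 1100/(750×31×10³) + 1/(1300) ].
P = 0.4114 / 0.0008165 = 503.8 N.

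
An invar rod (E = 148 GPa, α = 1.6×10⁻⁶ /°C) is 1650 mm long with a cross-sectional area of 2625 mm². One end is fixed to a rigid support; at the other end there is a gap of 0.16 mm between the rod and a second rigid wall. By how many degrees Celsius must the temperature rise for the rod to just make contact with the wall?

The gap closes when αΔT L = 0.16 mm, since the rod is still unstressed at that instant.
So ΔT = g/(αL) = 0.16/(1.6×10⁻⁶ × 1650) = 60.61 °C.

ΔT ≈ 60.6 °C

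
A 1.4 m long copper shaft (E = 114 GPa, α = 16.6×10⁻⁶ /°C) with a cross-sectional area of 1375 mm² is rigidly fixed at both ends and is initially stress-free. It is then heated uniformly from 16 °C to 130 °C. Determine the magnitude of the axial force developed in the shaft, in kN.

P ≈ 297 kN (compressive)

The ends cannot move, so σ = EαΔT = 114×10³ × 16.6×10⁻⁶ × 114 = 215.7 MPa.
Axial force P = σA = 215.7 × 1375 = 296600 N = 296.6 kN, compressive.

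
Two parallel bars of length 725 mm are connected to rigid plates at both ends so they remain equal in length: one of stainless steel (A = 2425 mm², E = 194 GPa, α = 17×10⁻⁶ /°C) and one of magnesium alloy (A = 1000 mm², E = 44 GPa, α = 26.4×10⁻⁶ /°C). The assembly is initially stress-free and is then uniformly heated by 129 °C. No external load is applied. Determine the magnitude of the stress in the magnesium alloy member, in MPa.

σ ≈ 48.8 MPa (compressive)

Equilibrium of a rigid end plate with no external load gives equal and opposite internal forces ±P in the two members. Since α_{magnesium alloy} > α_{stainless steel}, heating drives the magnesium alloy into compression and the stainless steel into tension.
Setting the final lengths equal and cancelling L: (α₁ − α₂)ΔT = P/(A₁E₁) + P/(A₂E₂).
|α₁ − α₂|·ΔT = 9.4×10⁻⁶ × 129 = 0.001213.
1/(A₁E₁) + 1/(A₂E₂) = 1/(2425×194×10³) + 1/(1000×44×10³) = 2.485×10⁻⁸ N⁻¹.
P = 0.001213 / 2.485×10⁻⁸ = 48790 N = 48.79 kN.
σ_{magnesium alloy} = P/A₂ = 48790/1000 = 48.79 MPa, compressive.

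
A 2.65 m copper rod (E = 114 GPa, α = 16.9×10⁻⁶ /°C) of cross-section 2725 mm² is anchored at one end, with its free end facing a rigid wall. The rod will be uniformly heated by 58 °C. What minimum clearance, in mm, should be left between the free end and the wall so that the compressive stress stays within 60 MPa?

Free expansion if unrestrained: δ_free = αΔT L = 16.9×10⁻⁶ × 58 × 2650 = 2.598 mm.
At the allowable stress the elastic shortening the wall may impose is σL/E = 60 × 2650 / (114×10³) = 1.395 mm.
So the gap has to take up the difference, g_min = δ_free − σL/E = 2.598 − 1.395 = 1.203 mm.

g ≈ 1.2 mm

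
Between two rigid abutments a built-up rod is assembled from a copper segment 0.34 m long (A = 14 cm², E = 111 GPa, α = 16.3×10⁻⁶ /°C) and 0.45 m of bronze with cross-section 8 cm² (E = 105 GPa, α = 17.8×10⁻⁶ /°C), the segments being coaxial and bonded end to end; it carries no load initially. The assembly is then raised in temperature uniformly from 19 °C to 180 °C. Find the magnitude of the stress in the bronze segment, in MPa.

Free thermal expansion of the whole bar: Σ αᵢΔT Lᵢ = 16.3×10⁻⁶×161×340 + 17.8×10⁻⁶×161×450 = 2.182 mm.
The walls prevent any net length change, so an axial force P (same in every segment) develops. Compatibility: P · Σ Lᵢ/(AᵢEᵢ) = δ_free.
The series flexibility is Σ Lᵢ/(AᵢEᵢ) = 340/(1400×111×10³) + 450/(800×105×10³) = 7.545×10⁻⁶ mm/N.
P = 2.182 / 7.545×10⁻⁶ = 289200 N = 289.2 kN, compressive.
σ_{bronze} = P / A = 289200 / 800 = 361.5 MPa.

σ ≈ 361 MPa (compressive)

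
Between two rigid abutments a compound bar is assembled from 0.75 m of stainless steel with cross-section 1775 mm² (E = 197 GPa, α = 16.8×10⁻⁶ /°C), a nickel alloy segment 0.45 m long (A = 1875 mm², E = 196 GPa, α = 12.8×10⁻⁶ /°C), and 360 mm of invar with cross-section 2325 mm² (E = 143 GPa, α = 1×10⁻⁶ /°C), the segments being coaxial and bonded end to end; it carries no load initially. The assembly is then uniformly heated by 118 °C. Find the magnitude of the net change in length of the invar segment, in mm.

If the supports were absent, the total length change would be Σ αᵢΔT Lᵢ = 16.8×10⁻⁶×118×750 + 12.8×10⁻⁶×118×450 + 1×10⁻⁶×118×360 = 2.209 mm.
Since the ends are fixed, an axial force P builds up, equal in every segment, with P · Σ Lᵢ/(AᵢEᵢ) = δ_free.
Σ Lᵢ/(AᵢEᵢ) = 750/(1775×197×10³) + 450/(1875×196×10³) + 360/(2325×143×10³) = 4.452×10⁻⁶ mm/N.
So P = 2.209 / 4.452×10⁻⁶ = 496.2 kN, compressive.
For the invar segment, free thermal change = 1×10⁻⁶×118×360 = 0.04248 mm and elastic change from P = 496200×360/(2325×143×10³) = 0.5372 mm; these oppose, so the net change is 0.495 mm (segment shortens).

|ΔL| ≈ 0.495 mm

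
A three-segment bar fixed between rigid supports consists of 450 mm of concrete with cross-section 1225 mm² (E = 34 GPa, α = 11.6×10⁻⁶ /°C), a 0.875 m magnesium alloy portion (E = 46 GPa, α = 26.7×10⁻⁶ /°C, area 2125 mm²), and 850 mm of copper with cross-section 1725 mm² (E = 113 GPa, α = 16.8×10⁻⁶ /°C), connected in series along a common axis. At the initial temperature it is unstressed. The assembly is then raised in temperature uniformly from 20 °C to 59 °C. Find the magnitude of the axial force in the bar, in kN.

With the walls removed the bar would change length by δ_free = Σ αᵢΔT Lᵢ = 11.6×10⁻⁶×39×450 + 26.7×10⁻⁶×39×875 + 16.8×10⁻⁶×39×850 = 1.672 mm.
The walls prevent any net length change, so an axial force P (same in every segment) develops. Compatibility: P · Σ Lᵢ/(AᵢEᵢ) = δ_free.
The series flexibility is Σ Lᵢ/(AᵢEᵢ) = 450/(1225×34×10³) + 875/(2125×46×10³) + 850/(1725×113×10³) = 2.412×10⁻⁵ mm/N.
P = 1.672 / 2.412×10⁻⁵ = 69320 N = 69.32 kN, compressive.

P ≈ 69.3 kN (compressive)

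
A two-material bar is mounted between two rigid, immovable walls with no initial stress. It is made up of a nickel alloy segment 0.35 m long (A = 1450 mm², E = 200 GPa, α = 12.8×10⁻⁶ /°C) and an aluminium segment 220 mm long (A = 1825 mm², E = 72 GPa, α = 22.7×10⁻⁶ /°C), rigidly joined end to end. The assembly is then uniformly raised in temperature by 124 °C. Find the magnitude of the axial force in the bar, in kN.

P ≈ 408 kN (compressive)

If the supports were absent, the total length change would be Σ αᵢΔT Lᵢ = 12.8×10⁻⁶×124×350 + 22.7×10⁻⁶×124×220 = 1.175 mm.
The walls prevent any net length change, so an axial force P (same in every segment) develops. Compatibility: P · Σ Lᵢ/(AᵢEᵢ) = δ_free.
The series flexibility is Σ Lᵢ/(AᵢEᵢ) = 350/(1450×200×10³) + 220/(1825×72×10³) = 2.881×10⁻⁶ mm/N.
Hence P = δ_free / Σ(L/AE) = 1.175/2.881×10⁻⁶ = 407.7 kN (compressive).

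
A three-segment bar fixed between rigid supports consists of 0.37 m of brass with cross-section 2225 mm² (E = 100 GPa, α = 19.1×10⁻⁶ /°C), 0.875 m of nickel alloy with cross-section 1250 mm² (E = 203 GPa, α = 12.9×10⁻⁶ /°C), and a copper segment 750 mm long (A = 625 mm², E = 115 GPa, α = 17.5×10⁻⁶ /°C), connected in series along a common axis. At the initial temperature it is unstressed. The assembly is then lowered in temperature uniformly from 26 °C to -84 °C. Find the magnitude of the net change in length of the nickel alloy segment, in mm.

If the supports were absent, the total length change would be Σ αᵢΔT Lᵢ = 19.1×10⁻⁶×110×370 + 12.9×10⁻⁶×110×875 + 17.5×10⁻⁶×110×750 = 3.463 mm.
Since the ends are fixed, an axial force P builds up, equal in every segment, with P · Σ Lᵢ/(AᵢEᵢ) = δ_free.
The series flexibility is Σ Lᵢ/(AᵢEᵢ) = 370/(2225×100×10³) + 875/(1250×203×10³) + 750/(625×115×10³) = 1.555×10⁻⁵ mm/N.
So P = 3.463 / 1.555×10⁻⁵ = 222.7 kN, tensile.
For the nickel alloy segment, free thermal change = 12.9×10⁻⁶×110×875 = 1.242 mm and elastic change from P = 222700×875/(1250×203×10³) = 0.7681 mm; these oppose, so the net change is 0.474 mm (segment shortens).

|ΔL| ≈ 0.474 mm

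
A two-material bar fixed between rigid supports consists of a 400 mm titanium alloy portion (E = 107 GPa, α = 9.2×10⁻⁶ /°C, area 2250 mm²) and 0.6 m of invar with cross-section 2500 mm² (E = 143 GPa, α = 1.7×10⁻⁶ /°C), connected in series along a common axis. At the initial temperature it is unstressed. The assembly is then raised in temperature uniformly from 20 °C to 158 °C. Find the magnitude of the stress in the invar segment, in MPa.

σ ≈ 77.7 MPa (compressive)

Free thermal expansion of the whole bar: Σ αᵢΔT Lᵢ = 9.2×10⁻⁶×138×400 + 1.7×10⁻⁶×138×600 = 0.6486 mm.
The walls prevent any net length change, so an axial force P (same in every segment) develops. Compatibility: P · Σ Lᵢ/(AᵢEᵢ) = δ_free.
Σ Lᵢ/(AᵢEᵢ) = 400/(2250×107×10³) + 600/(2500×143×10³) = 3.34×10⁻⁶ mm/N.
So P = 0.6486 / 3.34×10⁻⁶ = 194.2 kN, compressive.
σ_{invar} = P / A = 194200 / 2500 = 77.68 MPa.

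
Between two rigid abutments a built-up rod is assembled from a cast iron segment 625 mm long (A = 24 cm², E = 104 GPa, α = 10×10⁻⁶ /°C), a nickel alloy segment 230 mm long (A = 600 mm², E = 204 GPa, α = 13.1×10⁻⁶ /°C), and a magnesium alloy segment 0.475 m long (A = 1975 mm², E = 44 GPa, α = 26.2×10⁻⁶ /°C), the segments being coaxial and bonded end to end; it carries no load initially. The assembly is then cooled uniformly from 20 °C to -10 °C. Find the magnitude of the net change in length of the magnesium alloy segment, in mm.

|ΔL| ≈ 0.0119 mm

If the supports were absent, the total length change would be Σ αᵢΔT Lᵢ = 10×10⁻⁶×30×625 + 13.1×10⁻⁶×30×230 + 26.2×10⁻⁶×30×475 = 0.6512 mm.
The walls prevent any net length change, so an axial force P (same in every segment) develops. Compatibility: P · Σ Lᵢ/(AᵢEᵢ) = δ_free.
Σ Lᵢ/(AᵢEᵢ) = 625/(2400×104×10³) + 230/(600×204×10³) + 475/(1975×44×10³) = 9.849×10⁻⁶ mm/N.
P = 0.6512 / 9.849×10⁻⁶ = 66120 N = 66.12 kN, tensile.
For the magnesium alloy segment, free thermal change = 26.2×10⁻⁶×30×475 = 0.3733 mm and elastic change from P = 66120×475/(1975×44×10³) = 0.3614 mm; these oppose, so the net change is 0.0119 mm (segment shortens).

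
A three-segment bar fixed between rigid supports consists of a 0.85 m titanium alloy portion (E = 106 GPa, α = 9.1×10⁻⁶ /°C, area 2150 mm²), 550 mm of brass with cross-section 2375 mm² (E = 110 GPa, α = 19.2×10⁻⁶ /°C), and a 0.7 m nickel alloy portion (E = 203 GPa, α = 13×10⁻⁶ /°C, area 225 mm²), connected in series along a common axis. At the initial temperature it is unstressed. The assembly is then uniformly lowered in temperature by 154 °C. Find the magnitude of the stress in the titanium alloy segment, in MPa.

σ ≈ 92.7 MPa (tensile)

Free thermal contraction of the whole bar: Σ αᵢΔT Lᵢ = 9.1×10⁻⁶×154×850 + 19.2×10⁻⁶×154×550 + 13×10⁻⁶×154×700 = 4.219 mm.
The rigid supports impose zero overall length change; the single axial force P common to all segments must satisfy P Σ Lᵢ/(AᵢEᵢ) = δ_free.
Σ Lᵢ/(AᵢEᵢ) = 850/(2150×106×10³) + 550/(2375×110×10³) + 700/(225×203×10³) = 2.116×10⁻⁵ mm/N.
P = 4.219 / 2.116×10⁻⁵ = 199400 N = 199.4 kN, tensile.
σ_{titanium alloy} = P / A = 199400 / 2150 = 92.73 MPa.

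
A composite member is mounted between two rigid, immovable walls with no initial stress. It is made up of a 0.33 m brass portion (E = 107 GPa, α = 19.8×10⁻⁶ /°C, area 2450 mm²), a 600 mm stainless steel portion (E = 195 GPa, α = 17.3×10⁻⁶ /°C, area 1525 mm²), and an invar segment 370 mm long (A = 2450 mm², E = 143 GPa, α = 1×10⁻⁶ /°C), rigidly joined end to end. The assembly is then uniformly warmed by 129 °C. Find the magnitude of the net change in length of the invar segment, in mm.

With the walls removed the bar would change length by δ_free = Σ αᵢΔT Lᵢ = 19.8×10⁻⁶×129×330 + 17.3×10⁻⁶×129×600 + 1×10⁻⁶×129×370 = 2.23 mm.
Since the ends are fixed, an axial force P builds up, equal in every segment, with P · Σ Lᵢ/(AᵢEᵢ) = δ_free.
The series flexibility is Σ Lᵢ/(AᵢEᵢ) = 330/(2450×107×10³) + 600/(1525×195×10³) + 370/(2450×143×10³) = 4.333×10⁻⁶ mm/N.
So P = 2.23 / 4.333×10⁻⁶ = 514.6 kN, compressive.
For the invar segment, free thermal change = 1×10⁻⁶×129×370 = 0.04773 mm and elastic change from P = 514600×370/(2450×143×10³) = 0.5435 mm; these oppose, so the net change is 0.496 mm (segment shortens).

|ΔL| ≈ 0.496 mm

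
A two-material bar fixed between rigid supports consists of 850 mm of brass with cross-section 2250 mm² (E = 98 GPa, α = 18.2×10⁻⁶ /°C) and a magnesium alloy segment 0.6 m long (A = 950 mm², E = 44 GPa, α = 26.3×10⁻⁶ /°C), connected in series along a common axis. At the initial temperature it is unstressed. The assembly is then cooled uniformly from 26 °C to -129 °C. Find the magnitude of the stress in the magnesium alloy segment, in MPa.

If the supports were absent, the total length change would be Σ αᵢΔT Lᵢ = 18.2×10⁻⁶×155×850 + 26.3×10⁻⁶×155×600 = 4.844 mm.
The walls prevent any net length change, so an axial force P (same in every segment) develops. Compatibility: P · Σ Lᵢ/(AᵢEᵢ) = δ_free.
Σ Lᵢ/(AᵢEᵢ) = 850/(2250×98×10³) + 600/(950×44×10³) = 1.821×10⁻⁵ mm/N.
So P = 4.844 / 1.821×10⁻⁵ = 266 kN, tensile.
σ_{magnesium alloy} = P / A = 266000 / 950 = 280 MPa.

σ ≈ 280 MPa (tensile)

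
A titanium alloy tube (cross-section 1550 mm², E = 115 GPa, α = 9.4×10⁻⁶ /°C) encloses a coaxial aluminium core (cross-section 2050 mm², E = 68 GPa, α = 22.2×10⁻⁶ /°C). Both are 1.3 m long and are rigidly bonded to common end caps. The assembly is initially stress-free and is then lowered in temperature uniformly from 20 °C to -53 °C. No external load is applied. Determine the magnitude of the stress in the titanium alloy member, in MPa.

σ ≈ 47.2 MPa (compressive)

The aluminium has the larger α, so on cooling it would change length more than the titanium alloy if both were free. The rigid plates force a common final length, so the aluminium is put into tension and the titanium alloy into compression, with equal and opposite forces P (no external load).
Compatibility of the two members (thermal + elastic change equal): (α₁ − α₂)ΔT = P·[1/(A₁E₁) + 1/(A₂E₂)].
|α₁ − α₂|·ΔT = 12.8×10⁻⁶ × 73 = 0.0009344.
1/(A₁E₁) + 1/(A₂E₂) = 1/(1550×115×10³) + 1/(2050×68×10³) = 1.278×10⁻⁸ N⁻¹.
P = 0.0009344 / 1.278×10⁻⁸ = 73090 N = 73.09 kN.
σ_{titanium alloy} = P/A₁ = 73090/1550 = 47.16 MPa, compressive.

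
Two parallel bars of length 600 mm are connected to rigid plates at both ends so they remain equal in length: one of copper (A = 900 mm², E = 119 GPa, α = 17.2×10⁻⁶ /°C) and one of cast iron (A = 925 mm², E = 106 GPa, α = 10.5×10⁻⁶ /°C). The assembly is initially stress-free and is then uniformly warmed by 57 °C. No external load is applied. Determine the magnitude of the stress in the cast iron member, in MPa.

σ ≈ 21.1 MPa (tensile)

The copper has the larger α, so on heating it would change length more than the cast iron if both were free. The rigid plates force a common final length, so the copper is put into compression and the cast iron into tension, with equal and opposite forces P (no external load).
Compatibility of the two members (thermal + elastic change equal): (α₁ − α₂)ΔT = P·[1/(A₁E₁) + 1/(A₂E₂)].
|α₁ − α₂|·ΔT = 6.7×10⁻⁶ × 57 = 0.0003819.
1/(A₁E₁) + 1/(A₂E₂) = 1/(900×119×10³) + 1/(925×106×10³) = 1.954×10⁻⁸ N⁻¹.
So P = 0.0003819 / 1.954×10⁻⁸ = 19.55 kN.
σ_{cast iron} = P/A₂ = 19550/925 = 21.13 MPa, tensile.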